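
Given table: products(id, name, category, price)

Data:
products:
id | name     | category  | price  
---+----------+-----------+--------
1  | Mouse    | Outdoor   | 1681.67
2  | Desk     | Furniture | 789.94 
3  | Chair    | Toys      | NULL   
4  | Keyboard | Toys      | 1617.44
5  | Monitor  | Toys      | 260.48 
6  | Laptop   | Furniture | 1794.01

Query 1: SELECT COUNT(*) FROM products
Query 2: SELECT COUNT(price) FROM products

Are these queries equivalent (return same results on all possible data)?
No, not equivalent

Query 1 returns: [(6,)]
Query 2 returns: [(5,)]

Reason: COUNT(*) includes NULLs, COUNT(column) excludes them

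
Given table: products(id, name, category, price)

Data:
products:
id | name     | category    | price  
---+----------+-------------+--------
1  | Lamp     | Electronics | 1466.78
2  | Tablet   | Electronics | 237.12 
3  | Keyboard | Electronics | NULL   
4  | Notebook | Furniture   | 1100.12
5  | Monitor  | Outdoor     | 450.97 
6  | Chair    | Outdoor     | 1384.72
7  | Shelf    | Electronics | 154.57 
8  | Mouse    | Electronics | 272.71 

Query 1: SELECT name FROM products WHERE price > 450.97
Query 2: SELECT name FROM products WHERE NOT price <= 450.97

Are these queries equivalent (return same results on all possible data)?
Yes, equivalent

Both queries return: [('Chair',), ('Lamp',), ('Notebook',)]

Reason: Both filter price > 450.97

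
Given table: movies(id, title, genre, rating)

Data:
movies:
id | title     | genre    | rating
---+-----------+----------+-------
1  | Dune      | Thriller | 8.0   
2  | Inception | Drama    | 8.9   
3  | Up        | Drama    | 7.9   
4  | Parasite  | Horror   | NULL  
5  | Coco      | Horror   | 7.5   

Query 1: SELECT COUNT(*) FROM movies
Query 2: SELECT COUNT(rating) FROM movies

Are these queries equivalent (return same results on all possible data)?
No, not equivalent

Query 1 returns: [(5,)]
Query 2 returns: [(4,)]

Reason: COUNT(*) includes NULLs, COUNT(column) excludes them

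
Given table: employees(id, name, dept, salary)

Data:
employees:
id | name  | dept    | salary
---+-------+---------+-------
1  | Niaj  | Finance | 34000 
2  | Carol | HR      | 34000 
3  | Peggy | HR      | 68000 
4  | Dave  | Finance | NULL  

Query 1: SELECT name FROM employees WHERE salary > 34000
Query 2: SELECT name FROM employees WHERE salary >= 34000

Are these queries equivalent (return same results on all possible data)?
No, not equivalent

Query 1 returns: [('Peggy',)]
Query 2 returns: [('Niaj',), ('Carol',), ('Peggy',)]

Reason: > vs >= gives different results when salary = 34000 exists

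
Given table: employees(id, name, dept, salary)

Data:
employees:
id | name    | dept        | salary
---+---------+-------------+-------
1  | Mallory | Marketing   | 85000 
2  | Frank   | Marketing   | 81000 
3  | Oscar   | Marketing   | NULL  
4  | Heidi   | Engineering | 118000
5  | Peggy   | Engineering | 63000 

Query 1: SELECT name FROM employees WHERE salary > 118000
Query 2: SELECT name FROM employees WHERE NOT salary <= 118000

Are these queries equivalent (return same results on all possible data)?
Yes, equivalent

Both queries return: []

Reason: Both filter salary > 118000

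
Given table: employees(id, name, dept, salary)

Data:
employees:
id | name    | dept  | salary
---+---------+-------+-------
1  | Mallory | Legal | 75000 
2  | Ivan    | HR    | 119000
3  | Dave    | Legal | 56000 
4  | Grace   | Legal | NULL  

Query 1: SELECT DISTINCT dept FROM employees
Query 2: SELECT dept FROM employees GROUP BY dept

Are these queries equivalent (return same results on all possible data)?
Yes, equivalent

Both queries return: [('HR',), ('Legal',)]

Reason: Both get unique depts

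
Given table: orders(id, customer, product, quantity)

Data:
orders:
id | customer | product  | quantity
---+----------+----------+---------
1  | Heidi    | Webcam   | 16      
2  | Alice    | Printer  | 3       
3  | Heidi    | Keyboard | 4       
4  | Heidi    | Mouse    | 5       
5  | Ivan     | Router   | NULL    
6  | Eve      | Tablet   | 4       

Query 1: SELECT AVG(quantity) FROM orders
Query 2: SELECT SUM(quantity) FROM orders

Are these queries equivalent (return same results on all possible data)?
No, not equivalent

Query 1 returns: [(6.4,)]
Query 2 returns: [(32,)]

Reason: AVG vs SUM give different aggregate values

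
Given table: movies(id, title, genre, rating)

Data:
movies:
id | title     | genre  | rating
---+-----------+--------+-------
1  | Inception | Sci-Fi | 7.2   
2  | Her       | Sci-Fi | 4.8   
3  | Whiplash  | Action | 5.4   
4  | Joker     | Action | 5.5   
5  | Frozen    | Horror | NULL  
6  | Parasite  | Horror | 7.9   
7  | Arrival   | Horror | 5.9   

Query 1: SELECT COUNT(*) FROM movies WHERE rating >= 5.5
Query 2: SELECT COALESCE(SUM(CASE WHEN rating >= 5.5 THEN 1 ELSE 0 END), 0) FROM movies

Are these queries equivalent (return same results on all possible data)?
Yes, equivalent

Both queries return: [(4,)]

Reason: COUNT with WHERE vs conditional SUM (COALESCE handles empty-table NULL)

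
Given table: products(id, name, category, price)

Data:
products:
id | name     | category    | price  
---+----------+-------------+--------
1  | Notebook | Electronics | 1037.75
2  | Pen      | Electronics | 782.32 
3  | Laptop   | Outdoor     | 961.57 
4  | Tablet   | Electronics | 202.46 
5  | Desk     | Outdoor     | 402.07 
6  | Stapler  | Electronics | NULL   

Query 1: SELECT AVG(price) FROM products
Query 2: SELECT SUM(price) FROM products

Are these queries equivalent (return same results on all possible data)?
No, not equivalent

Query 1 returns: [(677.234,)]
Query 2 returns: [(3386.17,)]

Reason: AVG vs SUM give different aggregate values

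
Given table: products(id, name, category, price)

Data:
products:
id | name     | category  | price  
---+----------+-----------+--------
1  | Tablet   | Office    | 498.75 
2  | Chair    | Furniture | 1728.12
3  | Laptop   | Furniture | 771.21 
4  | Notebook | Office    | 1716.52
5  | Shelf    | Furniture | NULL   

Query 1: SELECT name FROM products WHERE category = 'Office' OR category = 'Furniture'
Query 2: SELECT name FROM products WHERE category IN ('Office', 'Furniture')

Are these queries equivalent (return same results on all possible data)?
Yes, equivalent

Both queries return: [('Chair',), ('Laptop',), ('Notebook',), ('Shelf',), ('Tablet',)]

Reason: OR vs IN are equivalent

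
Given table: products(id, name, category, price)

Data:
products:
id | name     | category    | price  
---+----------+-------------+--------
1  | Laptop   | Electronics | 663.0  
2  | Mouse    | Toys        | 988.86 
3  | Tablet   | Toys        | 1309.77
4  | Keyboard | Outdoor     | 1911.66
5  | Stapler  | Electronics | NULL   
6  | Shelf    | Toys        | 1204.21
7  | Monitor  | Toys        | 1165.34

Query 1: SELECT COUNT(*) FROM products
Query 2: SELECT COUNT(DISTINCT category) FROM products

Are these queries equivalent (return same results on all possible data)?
No, not equivalent

Query 1 returns: [(7,)]
Query 2 returns: [(3,)]

Reason: COUNT(*) counts rows, COUNT(DISTINCT category) counts unique categorys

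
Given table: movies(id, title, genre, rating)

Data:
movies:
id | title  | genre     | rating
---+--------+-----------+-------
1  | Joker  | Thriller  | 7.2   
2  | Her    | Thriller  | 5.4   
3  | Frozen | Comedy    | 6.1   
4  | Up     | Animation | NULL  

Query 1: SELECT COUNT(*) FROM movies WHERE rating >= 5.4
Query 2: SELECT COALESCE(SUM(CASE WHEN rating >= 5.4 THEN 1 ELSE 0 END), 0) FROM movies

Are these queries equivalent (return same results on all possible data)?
Yes, equivalent

Both queries return: [(3,)]

Reason: COUNT with WHERE vs conditional SUM (COALESCE handles empty-table NULL)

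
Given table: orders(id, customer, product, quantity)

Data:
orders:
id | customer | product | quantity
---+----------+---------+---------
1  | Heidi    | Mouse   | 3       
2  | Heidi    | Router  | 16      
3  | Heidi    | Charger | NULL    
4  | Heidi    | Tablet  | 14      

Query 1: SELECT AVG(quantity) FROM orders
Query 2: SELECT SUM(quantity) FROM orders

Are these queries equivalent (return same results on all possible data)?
No, not equivalent

Query 1 returns: [(11.0,)]
Query 2 returns: [(33,)]

Reason: AVG vs SUM give different aggregate values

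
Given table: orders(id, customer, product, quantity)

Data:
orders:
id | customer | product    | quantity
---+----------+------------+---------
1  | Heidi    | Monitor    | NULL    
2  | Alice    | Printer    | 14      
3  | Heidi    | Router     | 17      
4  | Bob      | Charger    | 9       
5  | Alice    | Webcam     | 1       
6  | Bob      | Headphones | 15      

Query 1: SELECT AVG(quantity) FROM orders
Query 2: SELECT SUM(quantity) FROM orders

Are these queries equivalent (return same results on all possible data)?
No, not equivalent

Query 1 returns: [(11.2,)]
Query 2 returns: [(56,)]

Reason: AVG vs SUM give different aggregate values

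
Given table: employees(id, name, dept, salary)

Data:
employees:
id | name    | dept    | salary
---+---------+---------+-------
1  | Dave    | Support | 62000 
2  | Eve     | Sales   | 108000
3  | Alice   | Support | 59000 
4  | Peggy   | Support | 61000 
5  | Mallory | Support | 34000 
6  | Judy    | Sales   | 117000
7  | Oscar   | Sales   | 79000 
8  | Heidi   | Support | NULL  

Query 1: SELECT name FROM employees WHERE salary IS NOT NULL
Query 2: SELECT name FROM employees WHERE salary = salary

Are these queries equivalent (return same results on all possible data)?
Yes, equivalent

Both queries return: [('Alice',), ('Dave',), ('Eve',), ('Judy',), ('Mallory',), ('Oscar',), ('Peggy',)]

Reason: IS NOT NULL vs self-equality (both exclude NULLs)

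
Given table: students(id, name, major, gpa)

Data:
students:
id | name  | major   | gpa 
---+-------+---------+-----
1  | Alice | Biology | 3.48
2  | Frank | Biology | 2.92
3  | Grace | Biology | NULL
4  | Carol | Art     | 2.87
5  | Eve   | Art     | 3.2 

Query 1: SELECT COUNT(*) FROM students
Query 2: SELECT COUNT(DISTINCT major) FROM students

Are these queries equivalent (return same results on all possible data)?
No, not equivalent

Query 1 returns: [(5,)]
Query 2 returns: [(2,)]

Reason: COUNT(*) counts rows, COUNT(DISTINCT major) counts unique majors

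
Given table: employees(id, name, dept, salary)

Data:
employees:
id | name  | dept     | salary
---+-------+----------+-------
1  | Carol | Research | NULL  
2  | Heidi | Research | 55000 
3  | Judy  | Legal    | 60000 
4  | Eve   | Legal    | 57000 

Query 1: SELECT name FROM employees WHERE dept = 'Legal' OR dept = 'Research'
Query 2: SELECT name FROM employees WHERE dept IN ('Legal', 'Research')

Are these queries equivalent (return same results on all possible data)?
Yes, equivalent

Both queries return: [('Carol',), ('Eve',), ('Heidi',), ('Judy',)]

Reason: OR vs IN are equivalent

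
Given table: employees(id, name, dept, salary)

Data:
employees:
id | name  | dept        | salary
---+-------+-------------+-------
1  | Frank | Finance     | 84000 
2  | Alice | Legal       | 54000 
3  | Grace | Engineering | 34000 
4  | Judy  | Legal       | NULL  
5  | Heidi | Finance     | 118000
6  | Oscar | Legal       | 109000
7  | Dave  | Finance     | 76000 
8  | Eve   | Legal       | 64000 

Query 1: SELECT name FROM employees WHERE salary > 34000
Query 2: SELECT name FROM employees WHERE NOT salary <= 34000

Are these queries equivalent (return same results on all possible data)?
Yes, equivalent

Both queries return: [('Alice',), ('Dave',), ('Eve',), ('Frank',), ('Heidi',), ('Oscar',)]

Reason: Both filter salary > 34000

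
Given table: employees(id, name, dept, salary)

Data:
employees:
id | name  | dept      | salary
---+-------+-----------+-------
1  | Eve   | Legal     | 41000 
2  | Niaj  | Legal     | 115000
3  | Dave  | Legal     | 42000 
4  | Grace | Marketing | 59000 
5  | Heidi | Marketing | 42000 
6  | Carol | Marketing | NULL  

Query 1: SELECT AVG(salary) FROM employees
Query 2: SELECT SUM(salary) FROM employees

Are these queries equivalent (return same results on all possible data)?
No, not equivalent

Query 1 returns: [(59800.0,)]
Query 2 returns: [(299000,)]

Reason: AVG vs SUM give different aggregate values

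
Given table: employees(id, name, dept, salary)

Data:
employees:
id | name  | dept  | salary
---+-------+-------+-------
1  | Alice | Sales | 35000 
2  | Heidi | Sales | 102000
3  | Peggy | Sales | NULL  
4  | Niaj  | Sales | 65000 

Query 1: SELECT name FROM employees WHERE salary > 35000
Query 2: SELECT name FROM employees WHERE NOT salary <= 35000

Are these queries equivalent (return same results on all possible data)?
Yes, equivalent

Both queries return: [('Heidi',), ('Niaj',)]

Reason: Both filter salary > 35000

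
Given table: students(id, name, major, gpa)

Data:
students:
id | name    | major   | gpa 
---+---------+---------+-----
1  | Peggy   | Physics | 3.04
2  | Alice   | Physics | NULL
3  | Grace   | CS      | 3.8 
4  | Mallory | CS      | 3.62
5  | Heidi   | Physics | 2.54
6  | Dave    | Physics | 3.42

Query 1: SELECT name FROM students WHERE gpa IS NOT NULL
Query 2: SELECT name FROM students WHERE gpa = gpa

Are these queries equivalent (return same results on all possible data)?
Yes, equivalent

Both queries return: [('Dave',), ('Grace',), ('Heidi',), ('Mallory',), ('Peggy',)]

Reason: IS NOT NULL vs self-equality (both exclude NULLs)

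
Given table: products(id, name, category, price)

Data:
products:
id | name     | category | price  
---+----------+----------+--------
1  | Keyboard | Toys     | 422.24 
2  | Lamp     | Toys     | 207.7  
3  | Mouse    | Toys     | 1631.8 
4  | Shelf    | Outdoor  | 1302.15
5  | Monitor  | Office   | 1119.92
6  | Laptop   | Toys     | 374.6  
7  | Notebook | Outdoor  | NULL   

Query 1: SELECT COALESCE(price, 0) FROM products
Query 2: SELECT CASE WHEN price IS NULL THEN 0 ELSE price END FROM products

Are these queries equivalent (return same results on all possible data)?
Yes, equivalent

Both queries return: [(0,), (207.7,), (374.6,), (422.24,), (1119.92,), (1302.15,), (1631.8,)]

Reason: COALESCE vs CASE for NULL handling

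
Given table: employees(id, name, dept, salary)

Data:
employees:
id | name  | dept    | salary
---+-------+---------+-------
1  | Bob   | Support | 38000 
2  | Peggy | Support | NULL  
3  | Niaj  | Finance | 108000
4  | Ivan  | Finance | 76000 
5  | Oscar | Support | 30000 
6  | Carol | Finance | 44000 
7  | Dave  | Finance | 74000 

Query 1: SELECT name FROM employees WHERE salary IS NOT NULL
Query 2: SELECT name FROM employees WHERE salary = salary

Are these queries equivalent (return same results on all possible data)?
Yes, equivalent

Both queries return: [('Bob',), ('Carol',), ('Dave',), ('Ivan',), ('Niaj',), ('Oscar',)]

Reason: IS NOT NULL vs self-equality (both exclude NULLs)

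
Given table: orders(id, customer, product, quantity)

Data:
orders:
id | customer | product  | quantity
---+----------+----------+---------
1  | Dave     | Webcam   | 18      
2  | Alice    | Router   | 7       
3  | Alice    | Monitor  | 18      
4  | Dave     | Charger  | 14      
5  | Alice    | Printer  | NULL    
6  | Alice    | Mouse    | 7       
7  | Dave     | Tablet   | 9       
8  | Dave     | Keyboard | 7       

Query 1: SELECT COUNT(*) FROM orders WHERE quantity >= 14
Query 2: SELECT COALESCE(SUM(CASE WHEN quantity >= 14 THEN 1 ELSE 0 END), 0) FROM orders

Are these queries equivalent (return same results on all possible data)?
Yes, equivalent

Both queries return: [(3,)]

Reason: COUNT with WHERE vs conditional SUM (COALESCE handles empty-table NULL)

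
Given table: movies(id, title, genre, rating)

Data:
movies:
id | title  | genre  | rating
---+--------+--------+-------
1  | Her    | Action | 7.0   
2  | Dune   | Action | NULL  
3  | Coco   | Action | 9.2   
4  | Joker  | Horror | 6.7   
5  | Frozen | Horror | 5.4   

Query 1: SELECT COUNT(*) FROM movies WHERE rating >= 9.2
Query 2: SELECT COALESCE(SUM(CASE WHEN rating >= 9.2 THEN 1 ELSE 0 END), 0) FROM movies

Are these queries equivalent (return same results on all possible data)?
Yes, equivalent

Both queries return: [(1,)]

Reason: COUNT with WHERE vs conditional SUM (COALESCE handles empty-table NULL)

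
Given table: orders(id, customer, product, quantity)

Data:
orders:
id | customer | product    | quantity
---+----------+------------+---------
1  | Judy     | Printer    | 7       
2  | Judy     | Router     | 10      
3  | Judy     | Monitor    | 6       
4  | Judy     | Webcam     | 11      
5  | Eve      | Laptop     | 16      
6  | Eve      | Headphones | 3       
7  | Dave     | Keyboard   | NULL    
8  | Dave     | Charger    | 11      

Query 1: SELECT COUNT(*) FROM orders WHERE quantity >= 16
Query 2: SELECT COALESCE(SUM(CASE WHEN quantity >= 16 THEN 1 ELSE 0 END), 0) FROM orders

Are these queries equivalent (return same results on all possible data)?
Yes, equivalent

Both queries return: [(1,)]

Reason: COUNT with WHERE vs conditional SUM (COALESCE handles empty-table NULL)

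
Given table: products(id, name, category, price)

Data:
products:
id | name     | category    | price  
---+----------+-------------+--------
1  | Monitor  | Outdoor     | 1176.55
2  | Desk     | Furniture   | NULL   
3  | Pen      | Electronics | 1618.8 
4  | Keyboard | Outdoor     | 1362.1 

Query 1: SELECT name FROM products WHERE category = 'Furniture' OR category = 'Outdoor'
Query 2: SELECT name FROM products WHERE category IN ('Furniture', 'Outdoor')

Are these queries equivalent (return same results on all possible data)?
Yes, equivalent

Both queries return: [('Desk',), ('Keyboard',), ('Monitor',)]

Reason: OR vs IN are equivalent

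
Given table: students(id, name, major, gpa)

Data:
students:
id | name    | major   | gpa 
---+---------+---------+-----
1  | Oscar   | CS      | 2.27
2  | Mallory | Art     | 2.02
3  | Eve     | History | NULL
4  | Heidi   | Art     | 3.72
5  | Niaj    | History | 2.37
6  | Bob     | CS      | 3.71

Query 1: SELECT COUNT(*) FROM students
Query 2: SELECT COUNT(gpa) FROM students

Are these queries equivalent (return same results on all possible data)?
No, not equivalent

Query 1 returns: [(6,)]
Query 2 returns: [(5,)]

Reason: COUNT(*) includes NULLs, COUNT(column) excludes them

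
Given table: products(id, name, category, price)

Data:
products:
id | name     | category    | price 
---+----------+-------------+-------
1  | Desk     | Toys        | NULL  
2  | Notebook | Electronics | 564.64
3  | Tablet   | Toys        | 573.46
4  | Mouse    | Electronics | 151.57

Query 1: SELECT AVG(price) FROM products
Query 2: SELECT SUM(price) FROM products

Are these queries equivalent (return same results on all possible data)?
No, not equivalent

Query 1 returns: [(429.89000000000004,)]
Query 2 returns: [(1289.67,)]

Reason: AVG vs SUM give different aggregate values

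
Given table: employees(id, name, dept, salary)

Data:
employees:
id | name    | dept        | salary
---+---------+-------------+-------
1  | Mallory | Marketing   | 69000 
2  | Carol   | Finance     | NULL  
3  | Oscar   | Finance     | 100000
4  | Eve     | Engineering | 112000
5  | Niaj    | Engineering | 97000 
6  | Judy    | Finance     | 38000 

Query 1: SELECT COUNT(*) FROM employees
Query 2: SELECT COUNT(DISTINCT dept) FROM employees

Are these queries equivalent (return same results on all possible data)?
No, not equivalent

Query 1 returns: [(6,)]
Query 2 returns: [(3,)]

Reason: COUNT(*) counts rows, COUNT(DISTINCT dept) counts unique depts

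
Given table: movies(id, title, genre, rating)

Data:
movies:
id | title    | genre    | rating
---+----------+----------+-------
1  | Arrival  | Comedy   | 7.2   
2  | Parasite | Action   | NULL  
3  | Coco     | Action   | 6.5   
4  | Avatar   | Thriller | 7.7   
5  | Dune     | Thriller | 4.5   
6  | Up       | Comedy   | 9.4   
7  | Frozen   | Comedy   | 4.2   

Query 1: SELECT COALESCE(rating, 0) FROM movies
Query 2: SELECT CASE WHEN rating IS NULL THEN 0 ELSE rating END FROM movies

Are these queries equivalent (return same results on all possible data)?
Yes, equivalent

Both queries return: [(0,), (4.2,), (4.5,), (6.5,), (7.2,), (7.7,), (9.4,)]

Reason: COALESCE vs CASE for NULL handling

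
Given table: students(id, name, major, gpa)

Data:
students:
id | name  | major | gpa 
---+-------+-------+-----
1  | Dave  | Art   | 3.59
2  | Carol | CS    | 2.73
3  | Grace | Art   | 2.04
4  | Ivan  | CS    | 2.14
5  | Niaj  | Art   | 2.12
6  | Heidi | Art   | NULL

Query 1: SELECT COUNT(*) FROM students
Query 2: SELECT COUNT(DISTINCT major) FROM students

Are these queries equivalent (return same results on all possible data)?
No, not equivalent

Query 1 returns: [(6,)]
Query 2 returns: [(2,)]

Reason: COUNT(*) counts rows, COUNT(DISTINCT major) counts unique majors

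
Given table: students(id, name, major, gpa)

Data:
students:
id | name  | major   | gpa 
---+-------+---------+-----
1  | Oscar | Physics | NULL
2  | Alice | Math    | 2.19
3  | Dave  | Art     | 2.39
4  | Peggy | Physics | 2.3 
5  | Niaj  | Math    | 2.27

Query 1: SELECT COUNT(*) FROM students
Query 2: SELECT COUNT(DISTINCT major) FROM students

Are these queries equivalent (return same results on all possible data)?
No, not equivalent

Query 1 returns: [(5,)]
Query 2 returns: [(3,)]

Reason: COUNT(*) counts rows, COUNT(DISTINCT major) counts unique majors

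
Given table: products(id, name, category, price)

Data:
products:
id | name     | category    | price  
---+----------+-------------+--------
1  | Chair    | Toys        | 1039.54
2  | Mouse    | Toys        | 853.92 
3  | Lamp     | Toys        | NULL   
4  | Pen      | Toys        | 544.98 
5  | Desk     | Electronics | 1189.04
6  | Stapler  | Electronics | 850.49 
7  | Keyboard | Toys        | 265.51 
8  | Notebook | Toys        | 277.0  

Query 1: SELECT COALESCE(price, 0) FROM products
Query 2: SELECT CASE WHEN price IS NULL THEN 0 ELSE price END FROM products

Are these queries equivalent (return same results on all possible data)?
Yes, equivalent

Both queries return: [(0,), (265.51,), (277.0,), (544.98,), (850.49,), (853.92,), (1039.54,), (1189.04,)]

Reason: COALESCE vs CASE for NULL handling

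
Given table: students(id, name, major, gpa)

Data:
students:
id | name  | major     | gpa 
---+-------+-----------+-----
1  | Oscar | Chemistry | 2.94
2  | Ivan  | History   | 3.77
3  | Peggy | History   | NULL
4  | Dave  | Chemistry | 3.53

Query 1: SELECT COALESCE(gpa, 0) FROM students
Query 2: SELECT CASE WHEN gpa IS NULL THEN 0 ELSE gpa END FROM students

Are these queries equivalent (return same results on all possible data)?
Yes, equivalent

Both queries return: [(0,), (2.94,), (3.53,), (3.77,)]

Reason: COALESCE vs CASE for NULL handling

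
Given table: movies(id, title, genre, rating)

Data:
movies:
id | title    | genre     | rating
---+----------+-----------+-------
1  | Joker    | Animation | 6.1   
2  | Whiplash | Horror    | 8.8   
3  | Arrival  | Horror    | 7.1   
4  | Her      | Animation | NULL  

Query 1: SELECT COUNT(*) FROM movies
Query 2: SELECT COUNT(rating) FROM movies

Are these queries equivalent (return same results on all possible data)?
No, not equivalent

Query 1 returns: [(4,)]
Query 2 returns: [(3,)]

Reason: COUNT(*) includes NULLs, COUNT(column) excludes them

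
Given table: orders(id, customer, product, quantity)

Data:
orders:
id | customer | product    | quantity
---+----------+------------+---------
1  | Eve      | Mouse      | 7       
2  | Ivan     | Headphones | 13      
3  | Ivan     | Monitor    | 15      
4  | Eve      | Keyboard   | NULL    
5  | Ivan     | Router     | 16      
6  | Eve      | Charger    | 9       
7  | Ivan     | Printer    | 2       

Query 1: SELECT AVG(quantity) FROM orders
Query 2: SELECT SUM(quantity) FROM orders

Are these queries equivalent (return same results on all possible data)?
No, not equivalent

Query 1 returns: [(10.333333333333334,)]
Query 2 returns: [(62,)]

Reason: AVG vs SUM give different aggregate values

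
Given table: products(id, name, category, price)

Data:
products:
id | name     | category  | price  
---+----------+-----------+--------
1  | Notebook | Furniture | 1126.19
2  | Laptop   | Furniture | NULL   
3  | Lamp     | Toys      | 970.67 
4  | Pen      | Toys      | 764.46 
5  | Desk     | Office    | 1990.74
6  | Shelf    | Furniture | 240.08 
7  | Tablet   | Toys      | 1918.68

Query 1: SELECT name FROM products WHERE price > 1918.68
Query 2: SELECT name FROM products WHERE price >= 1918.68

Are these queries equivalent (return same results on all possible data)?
No, not equivalent

Query 1 returns: [('Desk',)]
Query 2 returns: [('Desk',), ('Tablet',)]

Reason: > vs >= gives different results when price = 1918.68 exists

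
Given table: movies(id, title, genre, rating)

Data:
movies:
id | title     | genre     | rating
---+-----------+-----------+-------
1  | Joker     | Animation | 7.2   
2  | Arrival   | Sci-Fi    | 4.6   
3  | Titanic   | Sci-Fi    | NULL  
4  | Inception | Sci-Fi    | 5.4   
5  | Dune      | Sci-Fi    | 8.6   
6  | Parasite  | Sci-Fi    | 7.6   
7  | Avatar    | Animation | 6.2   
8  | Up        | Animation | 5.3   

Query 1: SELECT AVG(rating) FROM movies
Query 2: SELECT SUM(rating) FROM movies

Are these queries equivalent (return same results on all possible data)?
No, not equivalent

Query 1 returns: [(6.414285714285714,)]
Query 2 returns: [(44.9,)]

Reason: AVG vs SUM give different aggregate values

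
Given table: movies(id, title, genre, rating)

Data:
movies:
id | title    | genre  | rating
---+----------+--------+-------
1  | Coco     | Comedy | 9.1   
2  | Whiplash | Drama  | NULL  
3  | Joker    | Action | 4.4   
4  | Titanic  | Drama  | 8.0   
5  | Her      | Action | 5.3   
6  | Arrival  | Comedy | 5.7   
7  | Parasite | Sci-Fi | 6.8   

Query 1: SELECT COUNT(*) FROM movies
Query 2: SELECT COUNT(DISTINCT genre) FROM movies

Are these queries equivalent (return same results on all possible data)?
No, not equivalent

Query 1 returns: [(7,)]
Query 2 returns: [(4,)]

Reason: COUNT(*) counts rows, COUNT(DISTINCT genre) counts unique genres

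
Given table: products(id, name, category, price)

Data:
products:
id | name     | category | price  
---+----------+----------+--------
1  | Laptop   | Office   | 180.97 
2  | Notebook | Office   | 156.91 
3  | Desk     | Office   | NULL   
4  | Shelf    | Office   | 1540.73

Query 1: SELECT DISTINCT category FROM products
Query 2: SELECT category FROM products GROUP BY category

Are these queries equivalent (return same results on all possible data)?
Yes, equivalent

Both queries return: [('Office',)]

Reason: Both get unique categorys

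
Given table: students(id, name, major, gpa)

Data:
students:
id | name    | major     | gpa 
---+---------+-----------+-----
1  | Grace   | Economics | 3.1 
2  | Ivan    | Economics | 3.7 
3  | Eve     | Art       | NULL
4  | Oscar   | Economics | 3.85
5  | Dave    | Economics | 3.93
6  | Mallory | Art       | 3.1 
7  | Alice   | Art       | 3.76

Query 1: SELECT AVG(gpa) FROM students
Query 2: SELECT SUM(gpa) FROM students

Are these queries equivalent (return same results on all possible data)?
No, not equivalent

Query 1 returns: [(3.5733333333333337,)]
Query 2 returns: [(21.44,)]

Reason: AVG vs SUM give different aggregate values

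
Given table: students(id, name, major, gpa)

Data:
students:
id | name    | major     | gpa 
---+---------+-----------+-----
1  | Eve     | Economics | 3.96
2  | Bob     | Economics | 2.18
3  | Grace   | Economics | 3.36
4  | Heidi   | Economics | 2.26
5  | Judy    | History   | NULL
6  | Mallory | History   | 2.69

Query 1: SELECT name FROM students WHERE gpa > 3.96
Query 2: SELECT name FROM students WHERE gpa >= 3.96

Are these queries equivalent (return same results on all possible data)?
No, not equivalent

Query 1 returns: []
Query 2 returns: [('Eve',)]

Reason: > vs >= gives different results when gpa = 3.96 exists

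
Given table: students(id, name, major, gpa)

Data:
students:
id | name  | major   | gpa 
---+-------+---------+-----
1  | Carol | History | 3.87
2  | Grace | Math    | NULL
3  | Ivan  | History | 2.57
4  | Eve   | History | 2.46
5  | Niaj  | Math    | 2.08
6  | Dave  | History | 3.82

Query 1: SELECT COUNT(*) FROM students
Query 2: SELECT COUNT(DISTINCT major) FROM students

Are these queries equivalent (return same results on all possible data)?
No, not equivalent

Query 1 returns: [(6,)]
Query 2 returns: [(2,)]

Reason: COUNT(*) counts rows, COUNT(DISTINCT major) counts unique majors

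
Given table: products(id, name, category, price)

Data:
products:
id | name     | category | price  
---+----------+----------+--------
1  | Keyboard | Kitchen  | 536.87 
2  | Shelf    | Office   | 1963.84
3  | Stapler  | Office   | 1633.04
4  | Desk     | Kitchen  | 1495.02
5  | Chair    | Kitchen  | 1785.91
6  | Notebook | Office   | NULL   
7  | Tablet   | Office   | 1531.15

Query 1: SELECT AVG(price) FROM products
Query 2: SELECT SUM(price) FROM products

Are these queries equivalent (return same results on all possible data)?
No, not equivalent

Query 1 returns: [(1490.9716666666666,)]
Query 2 returns: [(8945.83,)]

Reason: AVG vs SUM give different aggregate values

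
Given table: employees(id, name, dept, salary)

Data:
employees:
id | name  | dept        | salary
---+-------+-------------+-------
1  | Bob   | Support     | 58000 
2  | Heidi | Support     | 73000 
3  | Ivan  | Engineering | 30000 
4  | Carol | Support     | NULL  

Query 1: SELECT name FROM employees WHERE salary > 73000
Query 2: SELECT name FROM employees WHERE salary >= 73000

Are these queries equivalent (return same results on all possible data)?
No, not equivalent

Query 1 returns: []
Query 2 returns: [('Heidi',)]

Reason: > vs >= gives different results when salary = 73000 exists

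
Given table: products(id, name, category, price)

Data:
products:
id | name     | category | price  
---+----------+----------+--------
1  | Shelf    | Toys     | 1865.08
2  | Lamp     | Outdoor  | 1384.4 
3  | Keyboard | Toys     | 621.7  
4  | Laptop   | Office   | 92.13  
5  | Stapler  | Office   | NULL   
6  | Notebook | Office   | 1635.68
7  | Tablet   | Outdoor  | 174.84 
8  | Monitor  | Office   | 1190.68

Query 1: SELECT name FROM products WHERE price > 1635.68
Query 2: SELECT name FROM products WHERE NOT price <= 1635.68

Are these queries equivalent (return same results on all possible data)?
Yes, equivalent

Both queries return: [('Shelf',)]

Reason: Both filter price > 1635.68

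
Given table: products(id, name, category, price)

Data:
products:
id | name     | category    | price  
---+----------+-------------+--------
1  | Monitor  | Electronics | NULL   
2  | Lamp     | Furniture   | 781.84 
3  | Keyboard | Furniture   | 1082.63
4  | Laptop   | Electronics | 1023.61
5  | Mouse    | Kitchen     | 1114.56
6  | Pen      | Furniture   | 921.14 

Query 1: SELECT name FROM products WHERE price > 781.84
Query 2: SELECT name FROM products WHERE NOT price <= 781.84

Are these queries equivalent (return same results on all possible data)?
Yes, equivalent

Both queries return: [('Keyboard',), ('Laptop',), ('Mouse',), ('Pen',)]

Reason: Both filter price > 781.84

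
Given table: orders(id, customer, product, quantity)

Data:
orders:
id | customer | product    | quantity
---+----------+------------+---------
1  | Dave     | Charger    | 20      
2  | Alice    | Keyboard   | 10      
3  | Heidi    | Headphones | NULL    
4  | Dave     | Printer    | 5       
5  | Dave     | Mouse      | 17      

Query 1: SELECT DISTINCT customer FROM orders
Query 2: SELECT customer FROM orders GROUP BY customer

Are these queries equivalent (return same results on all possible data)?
Yes, equivalent

Both queries return: [('Alice',), ('Dave',), ('Heidi',)]

Reason: Both get unique customers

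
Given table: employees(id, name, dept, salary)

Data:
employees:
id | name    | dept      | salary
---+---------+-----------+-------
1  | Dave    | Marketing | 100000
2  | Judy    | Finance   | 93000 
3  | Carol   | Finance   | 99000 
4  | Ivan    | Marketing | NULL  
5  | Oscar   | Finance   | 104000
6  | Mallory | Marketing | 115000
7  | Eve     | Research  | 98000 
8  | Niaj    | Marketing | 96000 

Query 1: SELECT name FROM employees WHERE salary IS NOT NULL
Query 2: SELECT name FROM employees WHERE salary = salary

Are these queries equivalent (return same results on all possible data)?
Yes, equivalent

Both queries return: [('Carol',), ('Dave',), ('Eve',), ('Judy',), ('Mallory',), ('Niaj',), ('Oscar',)]

Reason: IS NOT NULL vs self-equality (both exclude NULLs)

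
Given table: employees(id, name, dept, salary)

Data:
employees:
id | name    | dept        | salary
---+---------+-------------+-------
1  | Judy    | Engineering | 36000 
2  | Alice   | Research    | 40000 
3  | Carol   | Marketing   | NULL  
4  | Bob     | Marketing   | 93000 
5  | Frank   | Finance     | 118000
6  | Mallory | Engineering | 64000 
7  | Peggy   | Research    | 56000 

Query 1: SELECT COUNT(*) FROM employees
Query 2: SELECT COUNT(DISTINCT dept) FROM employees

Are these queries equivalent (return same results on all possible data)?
No, not equivalent

Query 1 returns: [(7,)]
Query 2 returns: [(4,)]

Reason: COUNT(*) counts rows, COUNT(DISTINCT dept) counts unique depts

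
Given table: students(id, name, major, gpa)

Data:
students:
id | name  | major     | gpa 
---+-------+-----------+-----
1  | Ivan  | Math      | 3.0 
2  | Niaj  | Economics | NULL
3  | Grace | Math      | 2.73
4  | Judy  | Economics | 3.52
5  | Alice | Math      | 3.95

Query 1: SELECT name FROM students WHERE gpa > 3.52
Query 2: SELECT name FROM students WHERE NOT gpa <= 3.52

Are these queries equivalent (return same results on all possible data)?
Yes, equivalent

Both queries return: [('Alice',)]

Reason: Both filter gpa > 3.52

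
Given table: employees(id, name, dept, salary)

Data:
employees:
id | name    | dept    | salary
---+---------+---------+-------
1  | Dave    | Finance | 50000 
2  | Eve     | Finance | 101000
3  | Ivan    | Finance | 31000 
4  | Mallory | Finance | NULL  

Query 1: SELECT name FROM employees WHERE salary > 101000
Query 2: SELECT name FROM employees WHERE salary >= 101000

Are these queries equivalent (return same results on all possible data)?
No, not equivalent

Query 1 returns: []
Query 2 returns: [('Eve',)]

Reason: > vs >= gives different results when salary = 101000 exists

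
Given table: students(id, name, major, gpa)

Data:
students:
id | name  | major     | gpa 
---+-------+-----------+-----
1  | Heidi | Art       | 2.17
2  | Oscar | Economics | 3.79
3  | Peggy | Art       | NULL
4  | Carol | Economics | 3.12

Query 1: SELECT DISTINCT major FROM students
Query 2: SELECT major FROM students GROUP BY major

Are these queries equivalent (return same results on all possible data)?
Yes, equivalent

Both queries return: [('Art',), ('Economics',)]

Reason: Both get unique majors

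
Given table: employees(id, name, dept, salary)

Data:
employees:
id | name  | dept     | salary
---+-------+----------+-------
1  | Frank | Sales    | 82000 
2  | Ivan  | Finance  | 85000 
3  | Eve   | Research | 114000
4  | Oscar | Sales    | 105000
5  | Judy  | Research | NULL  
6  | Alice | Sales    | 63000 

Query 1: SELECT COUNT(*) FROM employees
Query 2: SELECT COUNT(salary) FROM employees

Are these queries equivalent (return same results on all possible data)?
No, not equivalent

Query 1 returns: [(6,)]
Query 2 returns: [(5,)]

Reason: COUNT(*) includes NULLs, COUNT(column) excludes them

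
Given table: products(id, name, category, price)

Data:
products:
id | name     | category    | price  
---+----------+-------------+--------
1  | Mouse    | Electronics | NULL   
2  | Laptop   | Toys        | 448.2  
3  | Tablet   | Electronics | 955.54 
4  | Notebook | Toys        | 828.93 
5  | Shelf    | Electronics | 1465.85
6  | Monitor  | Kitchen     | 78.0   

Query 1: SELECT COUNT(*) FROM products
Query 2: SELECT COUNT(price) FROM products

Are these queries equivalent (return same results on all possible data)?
No, not equivalent

Query 1 returns: [(6,)]
Query 2 returns: [(5,)]

Reason: COUNT(*) includes NULLs, COUNT(column) excludes them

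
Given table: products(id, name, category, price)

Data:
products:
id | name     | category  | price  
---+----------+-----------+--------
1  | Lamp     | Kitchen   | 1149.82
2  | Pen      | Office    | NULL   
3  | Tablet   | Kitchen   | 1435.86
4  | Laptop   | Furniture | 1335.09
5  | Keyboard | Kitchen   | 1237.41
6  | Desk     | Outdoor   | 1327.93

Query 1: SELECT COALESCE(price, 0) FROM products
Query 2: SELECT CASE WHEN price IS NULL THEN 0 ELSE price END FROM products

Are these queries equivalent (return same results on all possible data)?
Yes, equivalent

Both queries return: [(0,), (1149.82,), (1237.41,), (1327.93,), (1335.09,), (1435.86,)]

Reason: COALESCE vs CASE for NULL handling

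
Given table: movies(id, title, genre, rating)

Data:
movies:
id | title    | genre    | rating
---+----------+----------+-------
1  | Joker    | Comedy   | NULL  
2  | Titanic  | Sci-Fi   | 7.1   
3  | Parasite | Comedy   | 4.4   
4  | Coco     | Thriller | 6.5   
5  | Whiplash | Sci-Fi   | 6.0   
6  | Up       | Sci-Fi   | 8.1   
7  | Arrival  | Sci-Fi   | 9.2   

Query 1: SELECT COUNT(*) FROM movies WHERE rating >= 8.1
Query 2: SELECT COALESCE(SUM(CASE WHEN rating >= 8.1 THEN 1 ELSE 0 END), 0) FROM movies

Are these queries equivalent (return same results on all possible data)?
Yes, equivalent

Both queries return: [(2,)]

Reason: COUNT with WHERE vs conditional SUM (COALESCE handles empty-table NULL)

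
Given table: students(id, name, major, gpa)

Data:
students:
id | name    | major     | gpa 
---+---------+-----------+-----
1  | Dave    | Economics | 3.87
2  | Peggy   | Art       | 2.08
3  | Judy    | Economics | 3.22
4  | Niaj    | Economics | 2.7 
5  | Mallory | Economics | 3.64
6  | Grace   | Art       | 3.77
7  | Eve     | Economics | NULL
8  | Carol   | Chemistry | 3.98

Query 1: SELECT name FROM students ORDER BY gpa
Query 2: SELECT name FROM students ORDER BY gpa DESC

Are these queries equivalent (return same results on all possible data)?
No, not equivalent

Query 1 returns: [('Eve',), ('Peggy',), ('Niaj',), ('Judy',), ('Mallory',), ('Grace',), ('Dave',), ('Carol',)]
Query 2 returns: [('Carol',), ('Dave',), ('Grace',), ('Mallory',), ('Judy',), ('Niaj',), ('Peggy',), ('Eve',)]

Reason: ASC vs DESC gives opposite ordering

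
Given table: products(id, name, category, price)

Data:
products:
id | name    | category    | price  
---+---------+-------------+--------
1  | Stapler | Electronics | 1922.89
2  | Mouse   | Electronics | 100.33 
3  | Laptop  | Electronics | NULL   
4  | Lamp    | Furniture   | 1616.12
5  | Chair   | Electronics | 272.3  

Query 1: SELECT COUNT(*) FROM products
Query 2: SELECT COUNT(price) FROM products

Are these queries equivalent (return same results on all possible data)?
No, not equivalent

Query 1 returns: [(5,)]
Query 2 returns: [(4,)]

Reason: COUNT(*) includes NULLs, COUNT(column) excludes them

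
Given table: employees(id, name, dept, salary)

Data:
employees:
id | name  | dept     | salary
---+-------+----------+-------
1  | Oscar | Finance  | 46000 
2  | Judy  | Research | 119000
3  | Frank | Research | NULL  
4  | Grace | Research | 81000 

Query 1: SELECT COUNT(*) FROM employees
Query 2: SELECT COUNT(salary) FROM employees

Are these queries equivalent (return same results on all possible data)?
No, not equivalent

Query 1 returns: [(4,)]
Query 2 returns: [(3,)]

Reason: COUNT(*) includes NULLs, COUNT(column) excludes them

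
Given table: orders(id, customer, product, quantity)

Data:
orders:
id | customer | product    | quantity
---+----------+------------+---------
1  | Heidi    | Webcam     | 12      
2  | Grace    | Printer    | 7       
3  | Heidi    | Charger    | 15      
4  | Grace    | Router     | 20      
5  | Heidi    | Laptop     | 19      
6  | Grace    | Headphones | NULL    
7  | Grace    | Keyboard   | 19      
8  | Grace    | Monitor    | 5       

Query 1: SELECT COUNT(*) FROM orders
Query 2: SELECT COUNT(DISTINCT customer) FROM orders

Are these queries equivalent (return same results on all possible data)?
No, not equivalent

Query 1 returns: [(8,)]
Query 2 returns: [(2,)]

Reason: COUNT(*) counts rows, COUNT(DISTINCT customer) counts unique customers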